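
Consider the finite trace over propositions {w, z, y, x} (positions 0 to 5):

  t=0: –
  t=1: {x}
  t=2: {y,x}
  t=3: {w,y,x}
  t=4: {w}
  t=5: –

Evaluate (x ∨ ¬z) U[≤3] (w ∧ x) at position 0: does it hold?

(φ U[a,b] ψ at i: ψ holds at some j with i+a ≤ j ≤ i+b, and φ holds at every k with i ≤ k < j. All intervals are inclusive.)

True

Need some j in [0,3] with (w ∧ x), and (x ∨ ¬z) at every k in [0,j-1].
  j=0: (w ∧ x) false.
  j=1: (w ∧ x) false.
  j=2: (w ∧ x) false.
  j=3: (w ∧ x) holds; (x ∨ ¬z) holds at every k in [0,2] → satisfied.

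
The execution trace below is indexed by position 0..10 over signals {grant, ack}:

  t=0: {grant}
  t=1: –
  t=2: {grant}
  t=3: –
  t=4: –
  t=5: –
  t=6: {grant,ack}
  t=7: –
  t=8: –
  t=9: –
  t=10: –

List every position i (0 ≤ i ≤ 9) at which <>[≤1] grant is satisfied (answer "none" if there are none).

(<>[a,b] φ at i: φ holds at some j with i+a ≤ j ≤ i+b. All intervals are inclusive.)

0, 1, 2, 5, 6

Evaluate at each i in [0,9]:
  i=0: ✓ (witness j=0)
  i=1: ✓ (witness j=2)
  i=2: ✓ (witness j=2)
  i=3: ✗ (none in [3,4])
  i=4: ✗ (none in [4,5])
  i=5: ✓ (witness j=6)
  i=6: ✓ (witness j=6)
  i=7: ✗ (none in [7,8])
  i=8: ✗ (none in [8,9])
  i=9: ✗ (none in [9,10])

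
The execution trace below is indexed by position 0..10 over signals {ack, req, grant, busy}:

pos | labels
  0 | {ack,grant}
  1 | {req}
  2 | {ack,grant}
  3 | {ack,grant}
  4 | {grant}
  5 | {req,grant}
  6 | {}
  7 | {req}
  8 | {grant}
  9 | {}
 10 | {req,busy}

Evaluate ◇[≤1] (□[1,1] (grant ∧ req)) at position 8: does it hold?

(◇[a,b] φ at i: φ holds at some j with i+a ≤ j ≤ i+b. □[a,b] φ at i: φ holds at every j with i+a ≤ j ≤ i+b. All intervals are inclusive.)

False

Check □[1,1] (grant ∧ req) at each j in [8,9]:
  j=8: fails at 9
  j=9: fails at 10
No position in the window satisfies it → formula fails.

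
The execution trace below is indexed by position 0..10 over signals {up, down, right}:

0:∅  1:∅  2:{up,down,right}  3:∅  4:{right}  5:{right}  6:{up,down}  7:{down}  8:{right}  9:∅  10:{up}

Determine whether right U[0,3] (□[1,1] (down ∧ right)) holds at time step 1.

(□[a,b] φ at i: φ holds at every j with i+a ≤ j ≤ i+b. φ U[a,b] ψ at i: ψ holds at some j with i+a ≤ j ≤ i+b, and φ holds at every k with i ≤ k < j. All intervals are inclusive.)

True

Need some j in [1,4] with □[1,1] (down ∧ right), and right at every k in [1,j-1].
  j=1: □[1,1] (down ∧ right) holds; no prefix to check → satisfied.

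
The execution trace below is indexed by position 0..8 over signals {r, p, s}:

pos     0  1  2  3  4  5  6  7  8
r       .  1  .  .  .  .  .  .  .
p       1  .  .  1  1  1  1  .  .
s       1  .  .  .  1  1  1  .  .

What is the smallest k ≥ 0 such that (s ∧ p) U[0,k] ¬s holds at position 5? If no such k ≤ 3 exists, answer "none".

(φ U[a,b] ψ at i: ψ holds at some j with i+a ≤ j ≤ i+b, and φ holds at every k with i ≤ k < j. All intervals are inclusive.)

Need earliest j ≥ 5 with ¬s, and (s ∧ p) at every k in [5,j-1].
  j=5: rhs fails.
  j=6: rhs fails.
  j=7: rhs holds; lhs holds on [5,6]. k = 2.

2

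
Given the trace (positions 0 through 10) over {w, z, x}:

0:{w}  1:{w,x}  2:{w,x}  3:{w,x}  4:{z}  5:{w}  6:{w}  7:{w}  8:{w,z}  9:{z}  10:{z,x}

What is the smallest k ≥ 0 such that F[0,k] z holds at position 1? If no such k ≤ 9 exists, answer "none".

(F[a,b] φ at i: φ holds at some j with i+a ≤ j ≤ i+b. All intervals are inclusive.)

3

Scan j = 1,2,… for z:
  j=1: fails
  j=2: fails
  j=3: fails
  j=4: holds
First hit at j=4, so smallest k = 4-1 = 3.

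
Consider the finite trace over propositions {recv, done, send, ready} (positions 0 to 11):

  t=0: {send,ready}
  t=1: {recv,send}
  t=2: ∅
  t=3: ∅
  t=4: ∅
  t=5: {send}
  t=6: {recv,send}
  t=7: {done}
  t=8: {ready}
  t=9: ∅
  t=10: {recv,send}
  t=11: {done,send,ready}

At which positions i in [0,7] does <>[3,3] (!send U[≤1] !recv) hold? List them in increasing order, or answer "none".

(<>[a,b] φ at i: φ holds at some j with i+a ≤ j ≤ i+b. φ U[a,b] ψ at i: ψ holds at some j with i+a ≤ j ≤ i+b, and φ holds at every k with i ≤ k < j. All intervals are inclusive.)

0, 1, 2, 4, 5, 6

Evaluate at each i in [0,7]:
  i=0: ✓ (witness j=3)
  i=1: ✓ (witness j=4)
  i=2: ✓ (witness j=5)
  i=3: ✗ (none in [6,6])
  i=4: ✓ (witness j=7)
  i=5: ✓ (witness j=8)
  i=6: ✓ (witness j=9)
  i=7: ✗ (none in [10,10])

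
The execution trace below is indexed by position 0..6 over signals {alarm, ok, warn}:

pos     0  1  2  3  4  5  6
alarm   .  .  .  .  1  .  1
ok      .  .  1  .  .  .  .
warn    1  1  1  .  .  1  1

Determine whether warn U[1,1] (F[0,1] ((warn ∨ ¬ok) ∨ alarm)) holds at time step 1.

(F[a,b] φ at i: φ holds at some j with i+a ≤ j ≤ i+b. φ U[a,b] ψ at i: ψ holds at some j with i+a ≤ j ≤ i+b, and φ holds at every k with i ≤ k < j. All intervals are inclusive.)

Yes

Need some j in [2,2] with F[0,1] ((warn ∨ ¬ok) ∨ alarm), and warn at every k in [1,j-1].
  j=2: F[0,1] ((warn ∨ ¬ok) ∨ alarm) holds; warn holds at every k in [1,1] → satisfied.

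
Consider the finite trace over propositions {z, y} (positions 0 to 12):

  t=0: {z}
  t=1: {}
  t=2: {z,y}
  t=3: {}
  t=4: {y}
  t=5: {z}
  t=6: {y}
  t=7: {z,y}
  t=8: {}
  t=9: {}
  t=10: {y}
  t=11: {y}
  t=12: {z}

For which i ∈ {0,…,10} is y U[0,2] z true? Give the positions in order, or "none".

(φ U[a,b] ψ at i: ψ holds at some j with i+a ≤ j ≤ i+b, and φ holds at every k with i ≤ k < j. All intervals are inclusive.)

0, 2, 4, 5, 6, 7, 10

Evaluate at each i in [0,10]:
  i=0: ✓ (rhs at j=0)
  i=1: ✗ (lhs fails at k=1 before rhs at j=2)
  i=2: ✓ (rhs at j=2)
  i=3: ✗ (lhs fails at k=3 before rhs at j=5)
  i=4: ✓ (rhs at j=5; lhs holds on [4,4])
  i=5: ✓ (rhs at j=5)
  i=6: ✓ (rhs at j=7; lhs holds on [6,6])
  i=7: ✓ (rhs at j=7)
  i=8: ✗ (no rhs in [8,10])
  i=9: ✗ (no rhs in [9,11])
  i=10: ✓ (rhs at j=12; lhs holds on [10,11])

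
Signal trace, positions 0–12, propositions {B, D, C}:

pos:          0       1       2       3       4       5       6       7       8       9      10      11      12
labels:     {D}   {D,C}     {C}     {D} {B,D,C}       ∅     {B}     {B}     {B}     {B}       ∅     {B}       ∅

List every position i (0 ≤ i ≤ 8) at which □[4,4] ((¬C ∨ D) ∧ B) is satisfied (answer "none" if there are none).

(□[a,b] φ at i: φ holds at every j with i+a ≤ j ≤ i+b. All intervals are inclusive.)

Evaluate at each i in [0,8]:
  i=0: ✓ (all of [4,4])
  i=1: ✗ (fails at j=5)
  i=2: ✓ (all of [6,6])
  i=3: ✓ (all of [7,7])
  i=4: ✓ (all of [8,8])
  i=5: ✓ (all of [9,9])
  i=6: ✗ (fails at j=10)
  i=7: ✓ (all of [11,11])
  i=8: ✗ (fails at j=12)

0, 2, 3, 4, 5, 7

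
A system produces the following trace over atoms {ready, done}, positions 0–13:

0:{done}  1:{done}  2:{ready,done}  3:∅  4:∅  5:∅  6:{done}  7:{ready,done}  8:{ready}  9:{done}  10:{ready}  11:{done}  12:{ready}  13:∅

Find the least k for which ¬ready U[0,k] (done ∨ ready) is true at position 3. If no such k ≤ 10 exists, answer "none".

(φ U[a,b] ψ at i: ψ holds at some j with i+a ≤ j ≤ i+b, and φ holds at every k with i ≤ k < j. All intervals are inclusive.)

Need earliest j ≥ 3 with (done ∨ ready), and ¬ready at every k in [3,j-1].
  j=3: rhs fails.
  j=4: rhs fails.
  j=5: rhs fails.
  j=6: rhs holds; lhs holds on [3,5]. k = 3.

3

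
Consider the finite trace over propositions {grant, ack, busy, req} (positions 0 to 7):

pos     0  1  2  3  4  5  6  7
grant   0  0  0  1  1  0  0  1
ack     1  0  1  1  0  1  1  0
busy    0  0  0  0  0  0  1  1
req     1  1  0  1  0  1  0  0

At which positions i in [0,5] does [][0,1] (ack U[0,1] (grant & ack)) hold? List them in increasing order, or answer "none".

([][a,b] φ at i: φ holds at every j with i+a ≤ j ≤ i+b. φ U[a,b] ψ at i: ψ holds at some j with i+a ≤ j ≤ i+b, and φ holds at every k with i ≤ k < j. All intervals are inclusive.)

2

Evaluate at each i in [0,5]:
  i=0: ✗ (fails at j=0)
  i=1: ✗ (fails at j=1)
  i=2: ✓ (all of [2,3])
  i=3: ✗ (fails at j=4)
  i=4: ✗ (fails at j=4)
  i=5: ✗ (fails at j=5)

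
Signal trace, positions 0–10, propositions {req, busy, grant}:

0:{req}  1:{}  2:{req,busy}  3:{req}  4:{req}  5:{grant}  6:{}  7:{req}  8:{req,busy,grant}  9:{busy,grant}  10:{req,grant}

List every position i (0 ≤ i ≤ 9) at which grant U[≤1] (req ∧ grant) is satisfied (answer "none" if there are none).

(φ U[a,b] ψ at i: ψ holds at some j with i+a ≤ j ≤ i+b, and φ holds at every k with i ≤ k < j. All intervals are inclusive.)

8, 9

Evaluate at each i in [0,9]:
  i=0: ✗ (no rhs in [0,1])
  i=1: ✗ (no rhs in [1,2])
  i=2: ✗ (no rhs in [2,3])
  i=3: ✗ (no rhs in [3,4])
  i=4: ✗ (no rhs in [4,5])
  i=5: ✗ (no rhs in [5,6])
  i=6: ✗ (no rhs in [6,7])
  i=7: ✗ (lhs fails at k=7 before rhs at j=8)
  i=8: ✓ (rhs at j=8)
  i=9: ✓ (rhs at j=10; lhs holds on [9,9])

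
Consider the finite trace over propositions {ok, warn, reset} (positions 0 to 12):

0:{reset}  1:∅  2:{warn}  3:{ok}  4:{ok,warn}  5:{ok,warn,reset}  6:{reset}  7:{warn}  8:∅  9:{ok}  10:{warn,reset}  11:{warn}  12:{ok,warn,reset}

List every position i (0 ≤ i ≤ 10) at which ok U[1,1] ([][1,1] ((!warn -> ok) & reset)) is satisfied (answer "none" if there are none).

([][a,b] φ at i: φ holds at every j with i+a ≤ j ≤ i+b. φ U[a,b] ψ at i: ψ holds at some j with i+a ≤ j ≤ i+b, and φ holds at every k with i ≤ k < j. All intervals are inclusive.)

Evaluate at each i in [0,10]:
  i=0: ✗ (no rhs in [1,1])
  i=1: ✗ (no rhs in [2,2])
  i=2: ✗ (no rhs in [3,3])
  i=3: ✓ (rhs at j=4; lhs holds on [3,3])
  i=4: ✗ (no rhs in [5,5])
  i=5: ✗ (no rhs in [6,6])
  i=6: ✗ (no rhs in [7,7])
  i=7: ✗ (no rhs in [8,8])
  i=8: ✗ (lhs fails at k=8 before rhs at j=9)
  i=9: ✗ (no rhs in [10,10])
  i=10: ✗ (lhs fails at k=10 before rhs at j=11)

3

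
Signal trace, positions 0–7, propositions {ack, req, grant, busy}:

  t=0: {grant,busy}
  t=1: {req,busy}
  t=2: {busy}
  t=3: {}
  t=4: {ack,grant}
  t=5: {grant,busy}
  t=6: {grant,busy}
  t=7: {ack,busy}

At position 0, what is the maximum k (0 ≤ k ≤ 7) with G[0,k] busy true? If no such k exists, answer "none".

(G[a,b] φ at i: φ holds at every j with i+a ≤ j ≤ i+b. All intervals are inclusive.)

2

busy must hold from j=0 onward; find where it first fails.
  j=0: holds
  j=1: holds
  j=2: holds
  j=3: fails
Holds on [0,2], so largest k = 2.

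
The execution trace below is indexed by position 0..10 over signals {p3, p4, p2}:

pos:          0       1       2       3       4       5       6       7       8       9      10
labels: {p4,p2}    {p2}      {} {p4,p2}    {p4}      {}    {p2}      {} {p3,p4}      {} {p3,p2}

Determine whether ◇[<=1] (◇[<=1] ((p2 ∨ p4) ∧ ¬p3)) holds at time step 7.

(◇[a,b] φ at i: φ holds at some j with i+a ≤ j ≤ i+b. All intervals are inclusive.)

False

Check ◇[<=1] ((p2 ∨ p4) ∧ ¬p3) at each j in [7,8]:
  j=7: fails (none in [7,8])
  j=8: fails (none in [8,9])
No position in the window satisfies it → formula fails.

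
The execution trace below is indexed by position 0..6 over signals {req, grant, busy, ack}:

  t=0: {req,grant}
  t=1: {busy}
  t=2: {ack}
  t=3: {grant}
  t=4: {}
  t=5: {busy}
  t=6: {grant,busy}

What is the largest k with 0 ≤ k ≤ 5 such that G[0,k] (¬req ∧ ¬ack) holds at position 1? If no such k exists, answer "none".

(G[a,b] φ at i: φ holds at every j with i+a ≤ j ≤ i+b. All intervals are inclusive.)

0

(¬req ∧ ¬ack) must hold from j=1 onward; find where it first fails.
  j=1: holds
  j=2: fails
Holds on [1,1], so largest k = 0.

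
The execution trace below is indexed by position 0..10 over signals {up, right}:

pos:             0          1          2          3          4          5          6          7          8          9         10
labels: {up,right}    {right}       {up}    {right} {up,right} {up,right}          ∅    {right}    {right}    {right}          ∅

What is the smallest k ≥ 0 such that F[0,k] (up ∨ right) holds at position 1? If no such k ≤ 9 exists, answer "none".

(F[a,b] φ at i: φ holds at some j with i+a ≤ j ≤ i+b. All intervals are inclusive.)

0

Scan j = 1,2,… for (up ∨ right):
  j=1: holds
First hit at j=1, so smallest k = 1-1 = 0.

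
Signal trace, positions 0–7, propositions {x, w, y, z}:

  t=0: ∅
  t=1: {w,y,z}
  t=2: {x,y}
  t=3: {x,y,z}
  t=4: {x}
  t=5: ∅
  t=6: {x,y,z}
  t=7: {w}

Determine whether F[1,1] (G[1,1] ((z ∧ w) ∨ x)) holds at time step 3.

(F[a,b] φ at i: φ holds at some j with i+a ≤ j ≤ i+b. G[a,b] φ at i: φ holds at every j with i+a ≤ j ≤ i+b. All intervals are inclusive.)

Check G[1,1] ((z ∧ w) ∨ x) at each j in [4,4]:
  j=4: fails at 5
No position in the window satisfies it → formula fails.

No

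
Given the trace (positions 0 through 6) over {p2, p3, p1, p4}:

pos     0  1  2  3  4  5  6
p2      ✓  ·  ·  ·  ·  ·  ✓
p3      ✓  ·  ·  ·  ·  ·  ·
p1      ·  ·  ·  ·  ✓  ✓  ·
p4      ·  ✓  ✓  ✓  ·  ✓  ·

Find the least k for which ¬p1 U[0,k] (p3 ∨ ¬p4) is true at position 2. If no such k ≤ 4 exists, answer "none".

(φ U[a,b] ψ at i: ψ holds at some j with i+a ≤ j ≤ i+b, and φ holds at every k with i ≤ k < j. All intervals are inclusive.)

2

Need earliest j ≥ 2 with (p3 ∨ ¬p4), and ¬p1 at every k in [2,j-1].
  j=2: rhs fails.
  j=3: rhs fails.
  j=4: rhs holds; lhs holds on [2,3]. k = 2.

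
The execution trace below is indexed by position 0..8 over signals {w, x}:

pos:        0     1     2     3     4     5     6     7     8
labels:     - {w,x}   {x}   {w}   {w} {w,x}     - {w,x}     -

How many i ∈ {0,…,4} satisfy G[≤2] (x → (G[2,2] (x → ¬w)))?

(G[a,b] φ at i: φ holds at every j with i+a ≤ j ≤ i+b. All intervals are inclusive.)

Evaluate at each i in [0,4]:
  i=0: ✓ (all of [0,2])
  i=1: ✓ (all of [1,3])
  i=2: ✓ (all of [2,4])
  i=3: ✗ (fails at j=5)
  i=4: ✗ (fails at j=5)
Positions where it holds: {0, 1, 2} → 3.

3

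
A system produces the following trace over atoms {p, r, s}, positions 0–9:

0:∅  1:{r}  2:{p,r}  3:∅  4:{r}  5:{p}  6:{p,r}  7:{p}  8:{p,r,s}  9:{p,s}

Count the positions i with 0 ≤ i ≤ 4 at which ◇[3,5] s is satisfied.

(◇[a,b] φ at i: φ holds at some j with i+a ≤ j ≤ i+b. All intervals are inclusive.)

Evaluate at each i in [0,4]:
  i=0: ✗ (none in [3,5])
  i=1: ✗ (none in [4,6])
  i=2: ✗ (none in [5,7])
  i=3: ✓ (witness j=8)
  i=4: ✓ (witness j=8)
Positions where it holds: {3, 4} → 2.

2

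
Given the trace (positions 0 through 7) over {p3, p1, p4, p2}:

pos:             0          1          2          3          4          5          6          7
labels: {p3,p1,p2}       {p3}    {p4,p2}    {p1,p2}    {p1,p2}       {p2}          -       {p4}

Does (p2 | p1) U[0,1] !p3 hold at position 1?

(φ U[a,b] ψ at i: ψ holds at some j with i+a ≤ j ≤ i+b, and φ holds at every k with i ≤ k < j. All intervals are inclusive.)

False

Need some j in [1,2] with !p3, and (p2 | p1) at every k in [1,j-1].
  j=1: !p3 false.
  j=2: !p3 holds, but (p2 | p1) fails at k=1 → not this j.
No j in the window works → until fails.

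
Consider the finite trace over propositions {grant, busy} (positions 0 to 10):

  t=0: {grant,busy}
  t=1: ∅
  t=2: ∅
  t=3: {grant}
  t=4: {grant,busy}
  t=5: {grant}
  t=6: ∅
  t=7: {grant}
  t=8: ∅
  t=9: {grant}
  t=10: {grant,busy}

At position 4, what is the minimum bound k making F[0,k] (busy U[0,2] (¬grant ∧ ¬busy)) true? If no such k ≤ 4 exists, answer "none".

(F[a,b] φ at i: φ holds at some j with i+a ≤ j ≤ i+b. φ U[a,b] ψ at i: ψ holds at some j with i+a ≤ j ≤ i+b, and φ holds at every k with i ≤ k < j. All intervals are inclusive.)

2

Scan j = 4,5,… for (busy U[0,2] (¬grant ∧ ¬busy)):
  j=4: fails
  j=5: fails
  j=6: holds
First hit at j=6, so smallest k = 6-4 = 2.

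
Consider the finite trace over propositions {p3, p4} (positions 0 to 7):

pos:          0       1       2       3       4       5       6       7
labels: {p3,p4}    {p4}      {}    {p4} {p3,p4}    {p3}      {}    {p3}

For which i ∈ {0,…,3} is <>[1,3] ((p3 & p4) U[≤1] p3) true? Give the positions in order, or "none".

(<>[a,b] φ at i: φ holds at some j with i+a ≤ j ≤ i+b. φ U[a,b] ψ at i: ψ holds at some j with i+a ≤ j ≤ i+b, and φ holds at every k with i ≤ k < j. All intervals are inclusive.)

Evaluate at each i in [0,3]:
  i=0: ✗ (none in [1,3])
  i=1: ✓ (witness j=4)
  i=2: ✓ (witness j=4)
  i=3: ✓ (witness j=4)

1, 2, 3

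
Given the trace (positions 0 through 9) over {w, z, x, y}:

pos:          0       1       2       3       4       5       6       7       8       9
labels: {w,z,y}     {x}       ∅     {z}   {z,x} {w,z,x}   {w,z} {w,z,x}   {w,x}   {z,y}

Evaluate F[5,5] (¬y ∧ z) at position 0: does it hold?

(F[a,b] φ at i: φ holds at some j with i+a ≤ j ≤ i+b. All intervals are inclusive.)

Check (¬y ∧ z) at each j in [5,5]:
  j=5: true
Found at j=5 → formula holds.

Holds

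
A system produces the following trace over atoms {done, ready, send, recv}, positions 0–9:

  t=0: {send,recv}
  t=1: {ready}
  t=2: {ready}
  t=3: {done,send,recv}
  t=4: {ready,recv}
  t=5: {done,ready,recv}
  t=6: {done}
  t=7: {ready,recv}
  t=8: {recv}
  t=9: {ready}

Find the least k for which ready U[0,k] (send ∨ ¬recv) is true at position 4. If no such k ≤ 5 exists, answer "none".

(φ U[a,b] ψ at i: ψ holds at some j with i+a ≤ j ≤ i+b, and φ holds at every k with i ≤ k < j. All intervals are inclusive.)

2

Need earliest j ≥ 4 with (send ∨ ¬recv), and ready at every k in [4,j-1].
  j=4: rhs fails.
  j=5: rhs fails.
  j=6: rhs holds; lhs holds on [4,5]. k = 2.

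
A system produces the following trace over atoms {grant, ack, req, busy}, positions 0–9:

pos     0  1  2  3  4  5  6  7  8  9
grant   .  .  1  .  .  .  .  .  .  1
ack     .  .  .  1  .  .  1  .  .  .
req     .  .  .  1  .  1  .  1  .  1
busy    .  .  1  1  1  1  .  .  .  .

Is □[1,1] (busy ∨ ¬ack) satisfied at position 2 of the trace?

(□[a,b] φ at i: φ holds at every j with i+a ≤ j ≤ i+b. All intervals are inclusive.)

Check (busy ∨ ¬ack) at every j in [3,3]:
  j=3: true
All positions satisfy it → formula holds.

Yes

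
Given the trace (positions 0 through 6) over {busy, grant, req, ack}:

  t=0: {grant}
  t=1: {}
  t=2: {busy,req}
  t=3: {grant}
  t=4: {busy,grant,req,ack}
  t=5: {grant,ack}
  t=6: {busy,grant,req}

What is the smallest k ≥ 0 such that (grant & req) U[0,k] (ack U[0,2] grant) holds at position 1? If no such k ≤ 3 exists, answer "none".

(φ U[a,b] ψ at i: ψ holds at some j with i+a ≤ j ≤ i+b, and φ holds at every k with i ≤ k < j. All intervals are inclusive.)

Need earliest j ≥ 1 with (ack U[0,2] grant), and (grant & req) at every k in [1,j-1].
  j=1: rhs fails.
  j=2: rhs fails.
  j=3: rhs holds but lhs fails at k=1.
  j=4: rhs holds but lhs fails at k=1.
No witness within the range → none.

none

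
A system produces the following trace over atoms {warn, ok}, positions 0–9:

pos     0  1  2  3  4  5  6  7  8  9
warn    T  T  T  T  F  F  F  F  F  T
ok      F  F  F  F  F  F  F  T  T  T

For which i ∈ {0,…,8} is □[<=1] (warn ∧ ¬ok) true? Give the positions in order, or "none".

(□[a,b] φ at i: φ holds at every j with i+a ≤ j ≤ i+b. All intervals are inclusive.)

Evaluate at each i in [0,8]:
  i=0: ✓ (all of [0,1])
  i=1: ✓ (all of [1,2])
  i=2: ✓ (all of [2,3])
  i=3: ✗ (fails at j=4)
  i=4: ✗ (fails at j=4)
  i=5: ✗ (fails at j=5)
  i=6: ✗ (fails at j=6)
  i=7: ✗ (fails at j=7)
  i=8: ✗ (fails at j=8)

0, 1, 2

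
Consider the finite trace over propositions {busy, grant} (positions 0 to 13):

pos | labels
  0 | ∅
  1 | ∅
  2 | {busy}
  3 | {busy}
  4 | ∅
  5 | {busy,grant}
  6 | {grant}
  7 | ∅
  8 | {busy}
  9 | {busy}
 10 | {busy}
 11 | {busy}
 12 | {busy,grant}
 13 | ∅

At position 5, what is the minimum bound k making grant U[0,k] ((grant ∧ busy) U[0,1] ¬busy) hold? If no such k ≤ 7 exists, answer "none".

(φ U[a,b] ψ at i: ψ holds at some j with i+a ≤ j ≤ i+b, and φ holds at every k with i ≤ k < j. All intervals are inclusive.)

Need earliest j ≥ 5 with ((grant ∧ busy) U[0,1] ¬busy), and grant at every k in [5,j-1].
  j=5: rhs holds (empty prefix). k = 0.

0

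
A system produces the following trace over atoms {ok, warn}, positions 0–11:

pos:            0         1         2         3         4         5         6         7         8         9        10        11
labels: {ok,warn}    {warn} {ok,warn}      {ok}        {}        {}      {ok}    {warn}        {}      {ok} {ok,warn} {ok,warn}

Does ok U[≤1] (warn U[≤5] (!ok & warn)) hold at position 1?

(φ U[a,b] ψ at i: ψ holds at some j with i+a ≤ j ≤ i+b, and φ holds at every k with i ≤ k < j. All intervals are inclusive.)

Need some j in [1,2] with (warn U[≤5] (!ok & warn)), and ok at every k in [1,j-1].
  j=1: (warn U[≤5] (!ok & warn)) holds; no prefix to check → satisfied.

Yes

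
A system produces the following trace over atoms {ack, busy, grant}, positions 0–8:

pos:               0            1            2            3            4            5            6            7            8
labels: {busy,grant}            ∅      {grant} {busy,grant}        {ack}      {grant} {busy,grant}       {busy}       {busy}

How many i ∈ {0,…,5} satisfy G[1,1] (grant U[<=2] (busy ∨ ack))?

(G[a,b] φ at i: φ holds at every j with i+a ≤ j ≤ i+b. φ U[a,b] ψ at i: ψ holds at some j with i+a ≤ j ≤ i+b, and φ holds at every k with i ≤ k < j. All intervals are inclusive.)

Evaluate at each i in [0,5]:
  i=0: ✗ (fails at j=1)
  i=1: ✓ (all of [2,2])
  i=2: ✓ (all of [3,3])
  i=3: ✓ (all of [4,4])
  i=4: ✓ (all of [5,5])
  i=5: ✓ (all of [6,6])
Positions where it holds: {1, 2, 3, 4, 5} → 5.

5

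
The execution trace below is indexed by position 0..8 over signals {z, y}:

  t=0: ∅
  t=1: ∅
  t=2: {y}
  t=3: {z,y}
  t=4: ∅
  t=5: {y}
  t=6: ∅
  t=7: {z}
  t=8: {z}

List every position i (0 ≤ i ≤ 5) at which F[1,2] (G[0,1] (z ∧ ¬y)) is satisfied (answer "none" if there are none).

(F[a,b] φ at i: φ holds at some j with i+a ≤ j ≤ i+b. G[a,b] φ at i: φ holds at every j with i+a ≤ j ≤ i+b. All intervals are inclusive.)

Evaluate at each i in [0,5]:
  i=0: ✗ (none in [1,2])
  i=1: ✗ (none in [2,3])
  i=2: ✗ (none in [3,4])
  i=3: ✗ (none in [4,5])
  i=4: ✗ (none in [5,6])
  i=5: ✓ (witness j=7)

5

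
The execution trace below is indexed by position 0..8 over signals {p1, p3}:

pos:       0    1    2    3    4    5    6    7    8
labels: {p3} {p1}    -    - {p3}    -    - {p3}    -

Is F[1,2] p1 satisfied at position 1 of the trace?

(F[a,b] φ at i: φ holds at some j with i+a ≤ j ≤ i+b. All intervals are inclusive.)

False

Check p1 at each j in [2,3]:
  j=2: false
  j=3: false
No position in the window satisfies it → formula fails.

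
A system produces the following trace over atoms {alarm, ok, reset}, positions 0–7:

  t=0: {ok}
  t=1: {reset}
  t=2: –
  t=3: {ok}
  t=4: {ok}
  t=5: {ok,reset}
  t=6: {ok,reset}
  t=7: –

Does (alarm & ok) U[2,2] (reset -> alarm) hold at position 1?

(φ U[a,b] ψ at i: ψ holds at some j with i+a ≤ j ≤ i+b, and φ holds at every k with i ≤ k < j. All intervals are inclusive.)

No

Need some j in [3,3] with (reset -> alarm), and (alarm & ok) at every k in [1,j-1].
  j=3: (reset -> alarm) holds, but (alarm & ok) fails at k=1 → not this j.
No j in the window works → until fails.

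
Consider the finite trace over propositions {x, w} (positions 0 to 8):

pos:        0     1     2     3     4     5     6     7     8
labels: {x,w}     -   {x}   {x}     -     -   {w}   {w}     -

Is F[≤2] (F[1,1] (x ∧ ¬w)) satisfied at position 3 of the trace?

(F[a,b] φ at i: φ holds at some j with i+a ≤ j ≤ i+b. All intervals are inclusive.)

Check F[1,1] (x ∧ ¬w) at each j in [3,5]:
  j=3: fails (none in [4,4])
  j=4: fails (none in [5,5])
  j=5: fails (none in [6,6])
No position in the window satisfies it → formula fails.

No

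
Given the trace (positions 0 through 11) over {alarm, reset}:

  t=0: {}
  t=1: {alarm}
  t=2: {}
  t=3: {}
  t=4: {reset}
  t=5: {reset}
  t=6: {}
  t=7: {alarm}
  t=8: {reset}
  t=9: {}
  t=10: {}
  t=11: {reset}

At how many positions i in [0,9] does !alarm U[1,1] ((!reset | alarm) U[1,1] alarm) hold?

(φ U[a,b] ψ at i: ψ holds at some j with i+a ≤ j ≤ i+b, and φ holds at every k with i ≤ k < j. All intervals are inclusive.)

Evaluate at each i in [0,9]:
  i=0: ✗ (no rhs in [1,1])
  i=1: ✗ (no rhs in [2,2])
  i=2: ✗ (no rhs in [3,3])
  i=3: ✗ (no rhs in [4,4])
  i=4: ✗ (no rhs in [5,5])
  i=5: ✓ (rhs at j=6; lhs holds on [5,5])
  i=6: ✗ (no rhs in [7,7])
  i=7: ✗ (no rhs in [8,8])
  i=8: ✗ (no rhs in [9,9])
  i=9: ✗ (no rhs in [10,10])
Positions where it holds: {5} → 1.

1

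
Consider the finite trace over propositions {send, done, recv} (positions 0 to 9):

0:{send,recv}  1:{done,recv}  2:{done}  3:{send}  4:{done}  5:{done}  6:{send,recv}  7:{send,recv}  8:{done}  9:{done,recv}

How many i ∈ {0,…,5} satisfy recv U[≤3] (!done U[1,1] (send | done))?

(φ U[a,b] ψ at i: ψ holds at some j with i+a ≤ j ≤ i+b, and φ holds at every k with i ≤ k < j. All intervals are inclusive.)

2

Evaluate at each i in [0,5]:
  i=0: ✓ (rhs at j=0)
  i=1: ✗ (lhs fails at k=2 before rhs at j=3)
  i=2: ✗ (lhs fails at k=2 before rhs at j=3)
  i=3: ✓ (rhs at j=3)
  i=4: ✗ (lhs fails at k=4 before rhs at j=6)
  i=5: ✗ (lhs fails at k=5 before rhs at j=6)
Positions where it holds: {0, 3} → 2.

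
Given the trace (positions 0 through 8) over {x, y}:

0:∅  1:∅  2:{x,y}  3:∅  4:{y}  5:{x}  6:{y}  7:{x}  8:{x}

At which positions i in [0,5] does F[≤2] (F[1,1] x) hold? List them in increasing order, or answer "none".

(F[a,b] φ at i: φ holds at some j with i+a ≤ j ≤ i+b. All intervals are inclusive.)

0, 1, 2, 3, 4, 5

Evaluate at each i in [0,5]:
  i=0: ✓ (witness j=1)
  i=1: ✓ (witness j=1)
  i=2: ✓ (witness j=4)
  i=3: ✓ (witness j=4)
  i=4: ✓ (witness j=4)
  i=5: ✓ (witness j=6)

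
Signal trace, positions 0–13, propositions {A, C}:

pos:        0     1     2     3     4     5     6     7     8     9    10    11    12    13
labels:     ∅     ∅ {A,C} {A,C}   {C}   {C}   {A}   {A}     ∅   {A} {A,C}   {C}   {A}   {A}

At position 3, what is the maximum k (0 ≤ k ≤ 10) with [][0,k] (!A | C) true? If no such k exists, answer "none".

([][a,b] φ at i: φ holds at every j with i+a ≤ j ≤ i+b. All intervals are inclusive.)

(!A | C) must hold from j=3 onward; find where it first fails.
  j=3: holds
  j=4: holds
  j=5: holds
  j=6: fails
Holds on [3,5], so largest k = 2.

2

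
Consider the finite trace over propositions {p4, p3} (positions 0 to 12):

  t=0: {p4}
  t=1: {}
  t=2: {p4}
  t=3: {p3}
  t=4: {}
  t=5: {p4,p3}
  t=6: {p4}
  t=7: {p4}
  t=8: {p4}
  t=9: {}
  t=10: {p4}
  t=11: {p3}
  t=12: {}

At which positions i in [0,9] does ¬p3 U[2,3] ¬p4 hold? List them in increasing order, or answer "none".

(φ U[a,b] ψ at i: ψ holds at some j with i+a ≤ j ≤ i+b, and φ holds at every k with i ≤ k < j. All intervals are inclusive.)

0, 1, 6, 7, 8, 9

Evaluate at each i in [0,9]:
  i=0: ✓ (rhs at j=3; lhs holds on [0,2])
  i=1: ✓ (rhs at j=3; lhs holds on [1,2])
  i=2: ✗ (lhs fails at k=3 before rhs at j=4)
  i=3: ✗ (no rhs in [5,6])
  i=4: ✗ (no rhs in [6,7])
  i=5: ✗ (no rhs in [7,8])
  i=6: ✓ (rhs at j=9; lhs holds on [6,8])
  i=7: ✓ (rhs at j=9; lhs holds on [7,8])
  i=8: ✓ (rhs at j=11; lhs holds on [8,10])
  i=9: ✓ (rhs at j=11; lhs holds on [9,10])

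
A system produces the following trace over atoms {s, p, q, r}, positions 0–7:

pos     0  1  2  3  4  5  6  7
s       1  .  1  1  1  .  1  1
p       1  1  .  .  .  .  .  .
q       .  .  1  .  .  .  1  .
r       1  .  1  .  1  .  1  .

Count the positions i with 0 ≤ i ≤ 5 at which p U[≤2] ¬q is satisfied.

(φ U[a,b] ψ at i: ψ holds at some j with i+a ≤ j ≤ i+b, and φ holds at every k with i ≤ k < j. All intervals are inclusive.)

Evaluate at each i in [0,5]:
  i=0: ✓ (rhs at j=0)
  i=1: ✓ (rhs at j=1)
  i=2: ✗ (lhs fails at k=2 before rhs at j=3)
  i=3: ✓ (rhs at j=3)
  i=4: ✓ (rhs at j=4)
  i=5: ✓ (rhs at j=5)
Positions where it holds: {0, 1, 3, 4, 5} → 5.

5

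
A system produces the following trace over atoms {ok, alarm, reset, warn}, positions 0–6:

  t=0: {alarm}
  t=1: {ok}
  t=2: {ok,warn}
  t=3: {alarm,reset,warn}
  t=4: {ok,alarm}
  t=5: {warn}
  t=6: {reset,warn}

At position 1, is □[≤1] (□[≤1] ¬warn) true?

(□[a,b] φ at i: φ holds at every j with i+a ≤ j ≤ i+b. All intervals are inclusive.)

Check □[≤1] ¬warn at every j in [1,2]:
  j=1: fails at 2
  j=2: fails at 2
Fails at j=1 → formula fails.

No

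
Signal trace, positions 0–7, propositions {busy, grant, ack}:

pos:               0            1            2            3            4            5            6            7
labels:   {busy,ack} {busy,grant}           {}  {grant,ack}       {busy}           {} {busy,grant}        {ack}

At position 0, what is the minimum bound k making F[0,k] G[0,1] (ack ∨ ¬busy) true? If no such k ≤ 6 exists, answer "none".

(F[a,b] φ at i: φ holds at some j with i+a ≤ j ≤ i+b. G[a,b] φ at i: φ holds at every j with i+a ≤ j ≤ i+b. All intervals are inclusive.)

Scan j = 0,1,… for G[0,1] (ack ∨ ¬busy):
  j=0: fails
  j=1: fails
  j=2: holds
First hit at j=2, so smallest k = 2-0 = 2.

2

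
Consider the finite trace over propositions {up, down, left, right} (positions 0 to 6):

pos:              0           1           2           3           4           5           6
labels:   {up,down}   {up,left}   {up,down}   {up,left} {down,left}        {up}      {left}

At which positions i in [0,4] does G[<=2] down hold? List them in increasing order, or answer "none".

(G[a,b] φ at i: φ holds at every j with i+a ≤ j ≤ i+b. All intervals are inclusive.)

none

Evaluate at each i in [0,4]:
  i=0: ✗ (fails at j=1)
  i=1: ✗ (fails at j=1)
  i=2: ✗ (fails at j=3)
  i=3: ✗ (fails at j=3)
  i=4: ✗ (fails at j=5)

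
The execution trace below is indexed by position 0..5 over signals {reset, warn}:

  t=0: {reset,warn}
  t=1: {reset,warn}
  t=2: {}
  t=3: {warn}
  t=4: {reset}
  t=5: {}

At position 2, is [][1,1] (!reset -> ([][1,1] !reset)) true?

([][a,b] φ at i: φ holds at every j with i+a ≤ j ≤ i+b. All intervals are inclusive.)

Check (!reset -> ([][1,1] !reset)) at every j in [3,3]:
  j=3: antecedent true; consequent fails at 4 → ✗
Fails at j=3 → formula fails.

No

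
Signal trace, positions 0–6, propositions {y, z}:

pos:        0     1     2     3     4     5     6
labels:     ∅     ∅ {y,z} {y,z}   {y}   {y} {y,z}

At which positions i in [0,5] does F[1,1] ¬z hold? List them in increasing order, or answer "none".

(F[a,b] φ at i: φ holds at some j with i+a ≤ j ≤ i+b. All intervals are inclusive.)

Evaluate at each i in [0,5]:
  i=0: ✓ (witness j=1)
  i=1: ✗ (none in [2,2])
  i=2: ✗ (none in [3,3])
  i=3: ✓ (witness j=4)
  i=4: ✓ (witness j=5)
  i=5: ✗ (none in [6,6])

0, 3, 4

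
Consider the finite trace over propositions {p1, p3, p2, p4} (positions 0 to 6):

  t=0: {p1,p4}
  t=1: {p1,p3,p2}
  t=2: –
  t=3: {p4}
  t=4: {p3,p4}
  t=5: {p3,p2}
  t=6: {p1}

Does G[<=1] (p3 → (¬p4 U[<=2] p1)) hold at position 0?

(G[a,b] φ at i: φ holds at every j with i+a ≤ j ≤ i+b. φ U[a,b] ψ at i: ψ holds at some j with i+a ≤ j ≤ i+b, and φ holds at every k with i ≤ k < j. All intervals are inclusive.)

Check (p3 → (¬p4 U[<=2] p1)) at every j in [0,1]:
  j=0: antecedent false → ✓
  j=1: antecedent true; consequent holds → ✓
All positions satisfy it → formula holds.

True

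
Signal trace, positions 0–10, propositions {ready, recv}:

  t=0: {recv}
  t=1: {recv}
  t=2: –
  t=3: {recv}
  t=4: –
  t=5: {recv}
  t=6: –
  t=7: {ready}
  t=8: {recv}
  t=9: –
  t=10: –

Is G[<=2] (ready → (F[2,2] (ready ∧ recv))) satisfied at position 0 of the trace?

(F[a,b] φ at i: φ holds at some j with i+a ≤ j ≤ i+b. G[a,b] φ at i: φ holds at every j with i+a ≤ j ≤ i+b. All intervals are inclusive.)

Yes

Check (ready → (F[2,2] (ready ∧ recv))) at every j in [0,2]:
  j=0: antecedent false → ✓
  j=1: antecedent false → ✓
  j=2: antecedent false → ✓
All positions satisfy it → formula holds.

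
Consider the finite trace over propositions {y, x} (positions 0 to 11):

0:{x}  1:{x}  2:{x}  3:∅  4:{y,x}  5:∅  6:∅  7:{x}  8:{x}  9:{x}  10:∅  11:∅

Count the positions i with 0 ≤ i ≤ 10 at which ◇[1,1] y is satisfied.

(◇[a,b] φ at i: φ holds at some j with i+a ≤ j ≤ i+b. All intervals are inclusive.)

1

Evaluate at each i in [0,10]:
  i=0: ✗ (none in [1,1])
  i=1: ✗ (none in [2,2])
  i=2: ✗ (none in [3,3])
  i=3: ✓ (witness j=4)
  i=4: ✗ (none in [5,5])
  i=5: ✗ (none in [6,6])
  i=6: ✗ (none in [7,7])
  i=7: ✗ (none in [8,8])
  i=8: ✗ (none in [9,9])
  i=9: ✗ (none in [10,10])
  i=10: ✗ (none in [11,11])
Positions where it holds: {3} → 1.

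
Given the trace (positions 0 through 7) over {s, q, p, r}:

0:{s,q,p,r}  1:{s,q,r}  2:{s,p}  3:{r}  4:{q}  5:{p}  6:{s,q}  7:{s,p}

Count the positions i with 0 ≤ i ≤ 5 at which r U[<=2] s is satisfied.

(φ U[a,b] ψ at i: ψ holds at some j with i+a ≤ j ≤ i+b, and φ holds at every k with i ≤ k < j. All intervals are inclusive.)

3

Evaluate at each i in [0,5]:
  i=0: ✓ (rhs at j=0)
  i=1: ✓ (rhs at j=1)
  i=2: ✓ (rhs at j=2)
  i=3: ✗ (no rhs in [3,5])
  i=4: ✗ (lhs fails at k=4 before rhs at j=6)
  i=5: ✗ (lhs fails at k=5 before rhs at j=6)
Positions where it holds: {0, 1, 2} → 3.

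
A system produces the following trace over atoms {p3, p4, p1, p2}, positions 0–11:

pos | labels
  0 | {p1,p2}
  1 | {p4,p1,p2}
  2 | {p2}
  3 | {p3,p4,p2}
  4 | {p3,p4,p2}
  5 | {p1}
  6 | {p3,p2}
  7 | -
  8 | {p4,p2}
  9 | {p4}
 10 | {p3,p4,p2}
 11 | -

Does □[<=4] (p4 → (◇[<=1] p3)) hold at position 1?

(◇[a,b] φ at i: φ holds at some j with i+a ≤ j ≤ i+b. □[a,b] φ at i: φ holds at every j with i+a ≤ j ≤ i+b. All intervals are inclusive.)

Does not hold

Check (p4 → (◇[<=1] p3)) at every j in [1,5]:
  j=1: antecedent true; consequent fails (none in [1,2]) → ✗
  j=2: antecedent false → ✓
  j=3: antecedent true; consequent holds (witness at 3) → ✓
  j=4: antecedent true; consequent holds (witness at 4) → ✓
  j=5: antecedent false → ✓
Fails at j=1 → formula fails.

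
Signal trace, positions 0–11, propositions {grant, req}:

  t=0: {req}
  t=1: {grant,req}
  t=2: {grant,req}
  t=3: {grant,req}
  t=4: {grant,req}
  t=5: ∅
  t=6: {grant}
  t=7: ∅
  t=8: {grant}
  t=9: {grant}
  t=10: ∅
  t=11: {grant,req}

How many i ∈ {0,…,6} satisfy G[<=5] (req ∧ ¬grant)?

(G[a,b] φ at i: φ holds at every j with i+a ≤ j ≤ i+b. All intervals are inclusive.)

Evaluate at each i in [0,6]:
  i=0: ✗ (fails at j=1)
  i=1: ✗ (fails at j=1)
  i=2: ✗ (fails at j=2)
  i=3: ✗ (fails at j=3)
  i=4: ✗ (fails at j=4)
  i=5: ✗ (fails at j=5)
  i=6: ✗ (fails at j=6)
Positions where it holds: {} → 0.

0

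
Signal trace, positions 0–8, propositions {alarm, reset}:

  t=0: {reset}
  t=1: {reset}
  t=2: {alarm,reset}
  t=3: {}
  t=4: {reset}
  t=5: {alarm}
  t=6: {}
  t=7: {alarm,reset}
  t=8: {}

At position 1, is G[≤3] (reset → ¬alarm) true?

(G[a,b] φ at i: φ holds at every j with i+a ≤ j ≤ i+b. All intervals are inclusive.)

Does not hold

Check (reset → ¬alarm) at every j in [1,4]:
  j=1: antecedent true; consequent true → ✓
  j=2: antecedent true; consequent false → ✗
  j=3: antecedent false → ✓
  j=4: antecedent true; consequent true → ✓
Fails at j=2 → formula fails.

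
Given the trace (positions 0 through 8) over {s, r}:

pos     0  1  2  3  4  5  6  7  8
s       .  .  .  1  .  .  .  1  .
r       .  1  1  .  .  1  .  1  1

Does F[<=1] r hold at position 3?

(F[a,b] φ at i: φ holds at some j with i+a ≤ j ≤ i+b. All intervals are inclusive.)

False

Check r at each j in [3,4]:
  j=3: false
  j=4: false
No position in the window satisfies it → formula fails.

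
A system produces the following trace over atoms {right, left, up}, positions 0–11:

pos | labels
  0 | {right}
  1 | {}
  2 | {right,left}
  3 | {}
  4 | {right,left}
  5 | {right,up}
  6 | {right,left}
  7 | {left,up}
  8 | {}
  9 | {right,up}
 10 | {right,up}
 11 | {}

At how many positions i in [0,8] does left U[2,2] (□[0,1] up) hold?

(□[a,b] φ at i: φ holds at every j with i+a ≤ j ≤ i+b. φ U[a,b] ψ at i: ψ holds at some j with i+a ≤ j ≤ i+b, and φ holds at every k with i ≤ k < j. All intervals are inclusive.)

0

Evaluate at each i in [0,8]:
  i=0: ✗ (no rhs in [2,2])
  i=1: ✗ (no rhs in [3,3])
  i=2: ✗ (no rhs in [4,4])
  i=3: ✗ (no rhs in [5,5])
  i=4: ✗ (no rhs in [6,6])
  i=5: ✗ (no rhs in [7,7])
  i=6: ✗ (no rhs in [8,8])
  i=7: ✗ (lhs fails at k=8 before rhs at j=9)
  i=8: ✗ (no rhs in [10,10])
Positions where it holds: {} → 0.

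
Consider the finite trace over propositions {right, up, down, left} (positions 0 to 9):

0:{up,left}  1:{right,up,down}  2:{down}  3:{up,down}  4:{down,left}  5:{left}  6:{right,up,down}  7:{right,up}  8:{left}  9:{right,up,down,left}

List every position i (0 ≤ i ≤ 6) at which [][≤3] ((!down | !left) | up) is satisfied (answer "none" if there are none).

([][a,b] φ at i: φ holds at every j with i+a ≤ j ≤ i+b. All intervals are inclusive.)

0, 5, 6

Evaluate at each i in [0,6]:
  i=0: ✓ (all of [0,3])
  i=1: ✗ (fails at j=4)
  i=2: ✗ (fails at j=4)
  i=3: ✗ (fails at j=4)
  i=4: ✗ (fails at j=4)
  i=5: ✓ (all of [5,8])
  i=6: ✓ (all of [6,9])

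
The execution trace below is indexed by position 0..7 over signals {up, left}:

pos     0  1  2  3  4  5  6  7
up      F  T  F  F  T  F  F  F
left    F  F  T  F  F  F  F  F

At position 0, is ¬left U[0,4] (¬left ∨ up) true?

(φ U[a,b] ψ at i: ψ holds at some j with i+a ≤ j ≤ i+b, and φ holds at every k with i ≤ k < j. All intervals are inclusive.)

Need some j in [0,4] with (¬left ∨ up), and ¬left at every k in [0,j-1].
  j=0: (¬left ∨ up) holds; no prefix to check → satisfied.

True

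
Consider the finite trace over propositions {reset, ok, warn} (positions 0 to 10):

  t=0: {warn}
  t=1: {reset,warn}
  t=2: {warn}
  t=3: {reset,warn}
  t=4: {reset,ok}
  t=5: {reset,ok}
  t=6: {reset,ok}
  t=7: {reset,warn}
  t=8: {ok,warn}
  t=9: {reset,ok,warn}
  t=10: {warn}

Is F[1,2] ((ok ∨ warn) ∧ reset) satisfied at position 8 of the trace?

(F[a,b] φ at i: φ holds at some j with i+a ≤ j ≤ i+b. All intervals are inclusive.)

Check ((ok ∨ warn) ∧ reset) at each j in [9,10]:
  j=9: true
  j=10: false
Found at j=9 → formula holds.

Yes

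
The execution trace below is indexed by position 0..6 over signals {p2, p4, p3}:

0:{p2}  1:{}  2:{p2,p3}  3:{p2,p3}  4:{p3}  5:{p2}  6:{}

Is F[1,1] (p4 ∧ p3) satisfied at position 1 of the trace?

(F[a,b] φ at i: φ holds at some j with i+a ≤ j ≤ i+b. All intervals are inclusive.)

Check (p4 ∧ p3) at each j in [2,2]:
  j=2: false
No position in the window satisfies it → formula fails.

Does not hold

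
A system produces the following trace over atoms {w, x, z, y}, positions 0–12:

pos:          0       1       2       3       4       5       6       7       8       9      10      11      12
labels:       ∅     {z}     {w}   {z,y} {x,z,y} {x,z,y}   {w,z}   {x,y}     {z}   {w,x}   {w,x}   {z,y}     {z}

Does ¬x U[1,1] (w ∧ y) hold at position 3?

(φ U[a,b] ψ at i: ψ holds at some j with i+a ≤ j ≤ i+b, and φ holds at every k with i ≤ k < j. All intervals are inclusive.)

Need some j in [4,4] with (w ∧ y), and ¬x at every k in [3,j-1].
  j=4: (w ∧ y) false.
No j in the window works → until fails.

Does not hold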